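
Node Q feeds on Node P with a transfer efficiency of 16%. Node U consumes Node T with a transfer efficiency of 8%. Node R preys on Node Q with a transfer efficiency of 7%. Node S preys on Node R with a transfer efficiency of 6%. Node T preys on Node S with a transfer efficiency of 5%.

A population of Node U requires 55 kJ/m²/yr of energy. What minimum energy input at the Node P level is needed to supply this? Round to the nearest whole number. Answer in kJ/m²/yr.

20461310 kJ/m²/yr

Cumulative transfer efficiency: 0.16 × 0.07 × 0.06 × 0.05 × 0.08 = 0.000002688
Node P energy = 55 / 0.000002688 = 20461310 kJ/m²/yr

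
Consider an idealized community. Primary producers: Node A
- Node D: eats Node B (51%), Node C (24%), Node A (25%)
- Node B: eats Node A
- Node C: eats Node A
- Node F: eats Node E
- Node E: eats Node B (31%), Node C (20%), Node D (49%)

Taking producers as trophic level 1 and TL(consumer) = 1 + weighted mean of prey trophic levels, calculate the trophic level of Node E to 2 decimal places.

Node B: 1 + 1 = 2
Node C: 1 + 1 = 2
Node D: 1 + (0.51×2 + 0.24×2 + 0.25×1) = 2.75
Node E: 1 + (0.31×2 + 0.2×2 + 0.49×2.75) = 3.3675
Node F: 1 + 3.3675 = 4.3675

3.37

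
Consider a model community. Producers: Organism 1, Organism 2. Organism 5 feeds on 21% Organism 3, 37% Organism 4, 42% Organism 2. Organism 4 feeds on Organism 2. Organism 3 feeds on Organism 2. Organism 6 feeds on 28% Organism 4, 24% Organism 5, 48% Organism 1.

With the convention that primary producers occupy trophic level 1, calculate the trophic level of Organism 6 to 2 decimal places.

2.66

Organism 3: 1 + 1 = 2
Organism 4: 1 + 1 = 2
Organism 5: 1 + (0.21×2 + 0.37×2 + 0.42×1) = 2.58
Organism 6: 1 + (0.28×2 + 0.24×2.58 + 0.48×1) = 2.6592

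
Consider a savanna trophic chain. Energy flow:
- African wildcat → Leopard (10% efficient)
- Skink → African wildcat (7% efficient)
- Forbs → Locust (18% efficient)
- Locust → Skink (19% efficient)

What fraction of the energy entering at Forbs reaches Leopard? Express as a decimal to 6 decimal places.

Product of link efficiencies: 0.18 × 0.19 × 0.07 × 0.1 = 0.0002394

0.000239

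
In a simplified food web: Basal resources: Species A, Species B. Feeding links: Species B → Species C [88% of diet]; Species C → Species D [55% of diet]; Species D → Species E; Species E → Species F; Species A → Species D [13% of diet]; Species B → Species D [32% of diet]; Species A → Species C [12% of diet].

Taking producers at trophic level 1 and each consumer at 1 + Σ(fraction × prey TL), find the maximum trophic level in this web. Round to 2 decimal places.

4.55

Species C: 1 + (0.88×1 + 0.12×1) = 2
Species D: 1 + (0.55×2 + 0.13×1 + 0.32×1) = 2.55
Species E: 1 + 2.55 = 3.55
Species F: 1 + 3.55 = 4.55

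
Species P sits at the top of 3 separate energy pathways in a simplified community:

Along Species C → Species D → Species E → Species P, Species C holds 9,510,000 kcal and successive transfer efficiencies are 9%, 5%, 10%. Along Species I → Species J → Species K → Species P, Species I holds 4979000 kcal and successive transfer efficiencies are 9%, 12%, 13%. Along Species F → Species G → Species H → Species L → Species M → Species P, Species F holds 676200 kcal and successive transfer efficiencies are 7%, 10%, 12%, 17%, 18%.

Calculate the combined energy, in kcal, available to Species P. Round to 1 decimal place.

11287.4 kcal

Via Species C: 9510000 × 0.09 × 0.05 × 0.1 = 4279.5 kcal
Via Species I: 4979000 × 0.09 × 0.12 × 0.13 = 6990.516 kcal
Via Species F: 676200 × 0.07 × 0.1 × 0.12 × 0.17 × 0.18 = 17.3810448 kcal
Total at Species P: 4279.5 + 6990.516 + 17.3810448 = 11287.3970448 kcal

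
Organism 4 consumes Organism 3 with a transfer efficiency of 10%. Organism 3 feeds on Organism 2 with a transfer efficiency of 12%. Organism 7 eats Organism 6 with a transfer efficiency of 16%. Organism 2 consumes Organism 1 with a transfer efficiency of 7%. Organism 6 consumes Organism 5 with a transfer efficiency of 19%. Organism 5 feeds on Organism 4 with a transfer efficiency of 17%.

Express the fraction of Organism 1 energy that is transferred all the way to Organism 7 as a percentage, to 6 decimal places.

0.000434%

Product of link efficiencies: 0.07 × 0.12 × 0.1 × 0.17 × 0.19 × 0.16 = 0.00000434112
As a percentage: 0.00000434112 × 100 = 0.000434%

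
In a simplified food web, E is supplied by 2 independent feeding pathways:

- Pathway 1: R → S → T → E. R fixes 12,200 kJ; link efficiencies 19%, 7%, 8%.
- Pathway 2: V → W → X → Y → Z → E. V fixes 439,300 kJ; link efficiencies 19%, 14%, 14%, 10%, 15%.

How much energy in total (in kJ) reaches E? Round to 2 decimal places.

37.52 kJ

Pathway 1: 12200 × 0.19 × 0.07 × 0.08 = 12.9808 kJ
Pathway 2: 439300 × 0.19 × 0.14 × 0.14 × 0.1 × 0.15 = 24.539298 kJ
Total at E: 12.9808 + 24.539298 = 37.520098 kJ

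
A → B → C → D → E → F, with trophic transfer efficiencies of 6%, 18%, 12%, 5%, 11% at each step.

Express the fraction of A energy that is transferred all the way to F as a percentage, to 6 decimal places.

0.000713%

Product of link efficiencies: 0.06 × 0.18 × 0.12 × 0.05 × 0.11 = 0.000007128
As a percentage: 0.000007128 × 100 = 0.000713%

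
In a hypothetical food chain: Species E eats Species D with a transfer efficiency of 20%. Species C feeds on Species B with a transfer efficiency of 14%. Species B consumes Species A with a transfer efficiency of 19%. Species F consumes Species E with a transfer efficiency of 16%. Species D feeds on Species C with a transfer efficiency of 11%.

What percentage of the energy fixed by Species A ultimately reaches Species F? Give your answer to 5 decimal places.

0.00936%

Product of link efficiencies: 0.19 × 0.14 × 0.11 × 0.2 × 0.16 = 0.000093632
As a percentage: 0.000093632 × 100 = 0.00936%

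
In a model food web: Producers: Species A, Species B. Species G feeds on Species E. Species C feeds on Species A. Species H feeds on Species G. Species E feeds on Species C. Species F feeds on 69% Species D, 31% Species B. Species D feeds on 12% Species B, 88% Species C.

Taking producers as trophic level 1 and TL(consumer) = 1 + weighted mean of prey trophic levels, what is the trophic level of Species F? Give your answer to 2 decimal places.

Species C: 1 + 1 = 2
Species D: 1 + (0.12×1 + 0.88×2) = 2.88
Species E: 1 + 2 = 3
Species F: 1 + (0.69×2.88 + 0.31×1) = 3.2972
Species G: 1 + 3 = 4
Species H: 1 + 4 = 5

3.30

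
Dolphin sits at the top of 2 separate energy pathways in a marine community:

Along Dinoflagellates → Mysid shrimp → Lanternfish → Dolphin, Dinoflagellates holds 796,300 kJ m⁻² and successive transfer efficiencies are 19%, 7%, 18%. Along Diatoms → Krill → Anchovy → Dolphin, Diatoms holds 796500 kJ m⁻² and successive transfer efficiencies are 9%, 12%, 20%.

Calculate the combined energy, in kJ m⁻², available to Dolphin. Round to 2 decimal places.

Via Dinoflagellates: 796300 × 0.19 × 0.07 × 0.18 = 1906.3422 kJ m⁻²
Via Diatoms: 796500 × 0.09 × 0.12 × 0.2 = 1720.44 kJ m⁻²
Total at Dolphin: 1906.3422 + 1720.44 = 3626.7822 kJ m⁻²

3626.78 kJ m⁻²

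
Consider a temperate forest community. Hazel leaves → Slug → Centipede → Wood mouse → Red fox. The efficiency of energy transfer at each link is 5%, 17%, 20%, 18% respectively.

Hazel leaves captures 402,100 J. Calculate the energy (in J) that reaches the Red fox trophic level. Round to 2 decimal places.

123.04 J

Slug: 402100 × 0.05 = 20105 J
Centipede: 20105 × 0.17 = 3417.85 J
Wood mouse: 3417.85 × 0.2 = 683.57 J
Red fox: 683.57 × 0.18 = 123.0426 J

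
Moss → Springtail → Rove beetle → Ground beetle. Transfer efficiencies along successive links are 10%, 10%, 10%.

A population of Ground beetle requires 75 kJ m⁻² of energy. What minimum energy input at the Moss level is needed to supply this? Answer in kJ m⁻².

75000 kJ m⁻²

Cumulative transfer efficiency: 0.1 × 0.1 × 0.1 = 0.001
Moss energy = 75 / 0.001 = 75000 kJ m⁻²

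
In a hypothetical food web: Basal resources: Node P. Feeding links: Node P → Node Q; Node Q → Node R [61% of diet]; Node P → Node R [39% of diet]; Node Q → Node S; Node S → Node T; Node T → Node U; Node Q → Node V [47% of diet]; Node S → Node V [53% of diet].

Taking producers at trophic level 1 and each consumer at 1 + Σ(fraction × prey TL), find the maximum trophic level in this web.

5

Node Q: 1 + 1 = 2
Node R: 1 + (0.61×2 + 0.39×1) = 2.61
Node S: 1 + 2 = 3
Node T: 1 + 3 = 4
Node U: 1 + 4 = 5
Node V: 1 + (0.47×2 + 0.53×3) = 3.53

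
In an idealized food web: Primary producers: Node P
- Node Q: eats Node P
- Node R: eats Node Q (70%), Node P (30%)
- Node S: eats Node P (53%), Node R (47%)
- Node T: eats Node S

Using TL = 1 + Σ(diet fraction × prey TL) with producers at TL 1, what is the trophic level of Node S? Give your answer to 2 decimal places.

Node Q: 1 + 1 = 2
Node R: 1 + (0.7×2 + 0.3×1) = 2.7
Node S: 1 + (0.53×1 + 0.47×2.7) = 2.799
Node T: 1 + 2.799 = 3.799

2.80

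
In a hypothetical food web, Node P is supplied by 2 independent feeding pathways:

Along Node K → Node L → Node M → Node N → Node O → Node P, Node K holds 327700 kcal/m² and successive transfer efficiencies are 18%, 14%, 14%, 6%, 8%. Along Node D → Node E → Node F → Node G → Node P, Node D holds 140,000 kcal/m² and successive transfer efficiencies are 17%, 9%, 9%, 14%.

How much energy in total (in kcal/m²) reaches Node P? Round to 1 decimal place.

32.5 kcal/m²

Via Node K: 327700 × 0.18 × 0.14 × 0.14 × 0.06 × 0.08 = 5.54940288 kcal/m²
Via Node D: 140000 × 0.17 × 0.09 × 0.09 × 0.14 = 26.9892 kcal/m²
Total at Node P: 5.54940288 + 26.9892 = 32.53860288 kcal/m²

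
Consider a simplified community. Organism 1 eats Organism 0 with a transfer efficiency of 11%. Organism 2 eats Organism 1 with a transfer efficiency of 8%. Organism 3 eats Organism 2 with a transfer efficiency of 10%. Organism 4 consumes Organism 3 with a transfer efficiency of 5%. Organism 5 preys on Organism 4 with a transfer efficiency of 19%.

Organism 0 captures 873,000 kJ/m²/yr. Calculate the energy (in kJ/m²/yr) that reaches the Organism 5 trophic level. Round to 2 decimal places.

Organism 1: 873000 × 0.11 = 96030 kJ/m²/yr
Organism 2: 96030 × 0.08 = 7682.4 kJ/m²/yr
Organism 3: 7682.4 × 0.1 = 768.24 kJ/m²/yr
Organism 4: 768.24 × 0.05 = 38.412 kJ/m²/yr
Organism 5: 38.412 × 0.19 = 7.29828 kJ/m²/yr

7.30 kJ/m²/yr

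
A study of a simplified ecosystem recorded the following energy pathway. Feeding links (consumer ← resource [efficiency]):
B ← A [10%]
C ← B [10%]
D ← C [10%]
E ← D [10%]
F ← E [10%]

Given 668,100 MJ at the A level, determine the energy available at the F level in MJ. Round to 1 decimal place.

B: 668100 × 0.1 = 66810 MJ
C: 66810 × 0.1 = 6681 MJ
D: 6681 × 0.1 = 668.1 MJ
E: 668.1 × 0.1 = 66.81 MJ
F: 66.81 × 0.1 = 6.681 MJ

6.7 MJ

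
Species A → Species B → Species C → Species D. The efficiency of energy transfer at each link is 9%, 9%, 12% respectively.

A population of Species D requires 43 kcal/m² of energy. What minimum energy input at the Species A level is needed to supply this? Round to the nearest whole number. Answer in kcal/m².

44239 kcal/m²

Cumulative transfer efficiency: 0.09 × 0.09 × 0.12 = 0.000972
Species A energy = 43 / 0.000972 = 44239 kcal/m²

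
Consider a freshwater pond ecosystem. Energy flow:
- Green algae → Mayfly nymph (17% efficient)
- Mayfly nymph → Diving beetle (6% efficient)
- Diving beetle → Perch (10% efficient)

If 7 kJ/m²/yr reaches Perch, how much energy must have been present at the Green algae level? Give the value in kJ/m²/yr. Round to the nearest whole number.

6863 kJ/m²/yr

Cumulative transfer efficiency: 0.17 × 0.06 × 0.1 = 0.00102
Green algae energy = 7 / 0.00102 = 6863 kJ/m²/yr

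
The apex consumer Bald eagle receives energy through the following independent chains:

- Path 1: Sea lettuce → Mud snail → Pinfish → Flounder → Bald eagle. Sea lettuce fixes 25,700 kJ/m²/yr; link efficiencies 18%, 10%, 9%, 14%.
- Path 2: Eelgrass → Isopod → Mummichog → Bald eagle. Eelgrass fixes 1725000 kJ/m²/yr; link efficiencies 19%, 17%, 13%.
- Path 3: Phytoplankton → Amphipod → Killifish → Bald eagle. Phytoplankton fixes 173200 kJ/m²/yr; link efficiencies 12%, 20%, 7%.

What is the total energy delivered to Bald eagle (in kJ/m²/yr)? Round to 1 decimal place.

7540.1 kJ/m²/yr

Path 1: 25700 × 0.18 × 0.1 × 0.09 × 0.14 = 5.82876 kJ/m²/yr
Path 2: 1725000 × 0.19 × 0.17 × 0.13 = 7243.275 kJ/m²/yr
Path 3: 173200 × 0.12 × 0.2 × 0.07 = 290.976 kJ/m²/yr
Total at Bald eagle: 5.82876 + 7243.275 + 290.976 = 7540.07976 kJ/m²/yr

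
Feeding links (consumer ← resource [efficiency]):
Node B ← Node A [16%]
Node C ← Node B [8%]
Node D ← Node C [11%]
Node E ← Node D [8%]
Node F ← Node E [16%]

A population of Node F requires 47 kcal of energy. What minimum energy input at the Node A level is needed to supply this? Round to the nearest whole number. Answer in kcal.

2607866 kcal

Cumulative transfer efficiency: 0.16 × 0.08 × 0.11 × 0.08 × 0.16 = 0.0000180224
Node A energy = 47 / 0.0000180224 = 2607866 kcal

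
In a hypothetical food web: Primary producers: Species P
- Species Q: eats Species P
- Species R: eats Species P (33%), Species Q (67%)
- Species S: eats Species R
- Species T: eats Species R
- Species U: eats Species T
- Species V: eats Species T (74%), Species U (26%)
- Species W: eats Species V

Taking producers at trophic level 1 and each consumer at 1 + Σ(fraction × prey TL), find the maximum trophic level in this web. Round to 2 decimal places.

Species Q: 1 + 1 = 2
Species R: 1 + (0.33×1 + 0.67×2) = 2.67
Species S: 1 + 2.67 = 3.67
Species T: 1 + 2.67 = 3.67
Species U: 1 + 3.67 = 4.67
Species V: 1 + (0.74×3.67 + 0.26×4.67) = 4.93
Species W: 1 + 4.93 = 5.93

5.93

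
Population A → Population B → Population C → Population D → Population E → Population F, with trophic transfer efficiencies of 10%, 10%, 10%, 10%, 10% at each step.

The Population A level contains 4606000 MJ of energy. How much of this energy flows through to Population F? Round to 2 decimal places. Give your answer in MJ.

Population B: 4606000 × 0.1 = 460600 MJ
Population C: 460600 × 0.1 = 46060 MJ
Population D: 46060 × 0.1 = 4606 MJ
Population E: 4606 × 0.1 = 460.6 MJ
Population F: 460.6 × 0.1 = 46.06 MJ

46.06 MJ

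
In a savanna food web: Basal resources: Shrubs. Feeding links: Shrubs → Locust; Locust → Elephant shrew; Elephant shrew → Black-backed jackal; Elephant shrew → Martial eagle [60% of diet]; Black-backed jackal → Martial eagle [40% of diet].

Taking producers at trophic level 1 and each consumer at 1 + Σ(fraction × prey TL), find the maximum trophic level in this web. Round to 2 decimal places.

4.40

Locust: 1 + 1 = 2
Elephant shrew: 1 + 2 = 3
Black-backed jackal: 1 + 3 = 4
Martial eagle: 1 + (0.6×3 + 0.4×4) = 4.4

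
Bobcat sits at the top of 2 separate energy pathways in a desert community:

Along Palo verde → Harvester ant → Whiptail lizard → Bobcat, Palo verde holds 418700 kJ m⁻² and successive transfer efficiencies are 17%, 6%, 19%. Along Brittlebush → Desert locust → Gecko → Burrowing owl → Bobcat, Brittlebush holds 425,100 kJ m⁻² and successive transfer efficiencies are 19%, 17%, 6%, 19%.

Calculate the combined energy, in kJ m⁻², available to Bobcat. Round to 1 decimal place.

968.0 kJ m⁻²

Via Palo verde: 418700 × 0.17 × 0.06 × 0.19 = 811.4406 kJ m⁻²
Via Brittlebush: 425100 × 0.19 × 0.17 × 0.06 × 0.19 = 156.530322 kJ m⁻²
Total at Bobcat: 811.4406 + 156.530322 = 967.970922 kJ m⁻²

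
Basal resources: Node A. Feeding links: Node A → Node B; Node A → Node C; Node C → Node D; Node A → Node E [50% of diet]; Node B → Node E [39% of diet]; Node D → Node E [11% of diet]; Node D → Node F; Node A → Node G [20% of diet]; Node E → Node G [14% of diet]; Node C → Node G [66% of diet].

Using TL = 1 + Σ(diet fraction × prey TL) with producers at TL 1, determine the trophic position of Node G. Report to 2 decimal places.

2.89

Node B: 1 + 1 = 2
Node C: 1 + 1 = 2
Node D: 1 + 2 = 3
Node E: 1 + (0.5×1 + 0.39×2 + 0.11×3) = 2.61
Node F: 1 + 3 = 4
Node G: 1 + (0.2×1 + 0.14×2.61 + 0.66×2) = 2.8854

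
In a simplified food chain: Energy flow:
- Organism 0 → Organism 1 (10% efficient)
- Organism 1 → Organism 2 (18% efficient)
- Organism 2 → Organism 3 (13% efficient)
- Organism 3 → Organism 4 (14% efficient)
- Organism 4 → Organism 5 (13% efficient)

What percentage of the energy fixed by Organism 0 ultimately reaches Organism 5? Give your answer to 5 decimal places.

Product of link efficiencies: 0.1 × 0.18 × 0.13 × 0.14 × 0.13 = 0.000042588
As a percentage: 0.000042588 × 100 = 0.00426%

0.00426%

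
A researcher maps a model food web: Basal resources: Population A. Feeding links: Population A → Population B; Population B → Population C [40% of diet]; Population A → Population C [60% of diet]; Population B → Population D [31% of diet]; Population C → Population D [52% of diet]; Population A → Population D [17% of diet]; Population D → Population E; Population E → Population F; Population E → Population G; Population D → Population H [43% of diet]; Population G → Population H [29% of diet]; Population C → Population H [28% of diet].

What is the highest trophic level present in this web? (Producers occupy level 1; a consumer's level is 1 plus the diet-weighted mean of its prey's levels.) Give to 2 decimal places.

Population B: 1 + 1 = 2
Population C: 1 + (0.4×2 + 0.6×1) = 2.4
Population D: 1 + (0.31×2 + 0.52×2.4 + 0.17×1) = 3.038
Population E: 1 + 3.038 = 4.038
Population F: 1 + 4.038 = 5.038
Population G: 1 + 4.038 = 5.038
Population H: 1 + (0.43×3.038 + 0.29×5.038 + 0.28×2.4) = 4.43936

5.04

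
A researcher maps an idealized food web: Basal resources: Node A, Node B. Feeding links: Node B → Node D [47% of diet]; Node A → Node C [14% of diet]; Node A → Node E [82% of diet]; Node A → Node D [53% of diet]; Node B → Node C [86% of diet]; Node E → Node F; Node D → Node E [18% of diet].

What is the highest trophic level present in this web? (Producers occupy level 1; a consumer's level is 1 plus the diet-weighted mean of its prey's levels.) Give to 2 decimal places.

3.18

Node C: 1 + (0.14×1 + 0.86×1) = 2
Node D: 1 + (0.47×1 + 0.53×1) = 2
Node E: 1 + (0.82×1 + 0.18×2) = 2.18
Node F: 1 + 2.18 = 3.18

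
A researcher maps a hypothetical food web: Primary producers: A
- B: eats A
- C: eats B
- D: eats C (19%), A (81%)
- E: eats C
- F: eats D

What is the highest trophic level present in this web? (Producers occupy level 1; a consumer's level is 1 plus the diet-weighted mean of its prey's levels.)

B: 1 + 1 = 2
C: 1 + 2 = 3
D: 1 + (0.19×3 + 0.81×1) = 2.38
E: 1 + 3 = 4
F: 1 + 2.38 = 3.38

4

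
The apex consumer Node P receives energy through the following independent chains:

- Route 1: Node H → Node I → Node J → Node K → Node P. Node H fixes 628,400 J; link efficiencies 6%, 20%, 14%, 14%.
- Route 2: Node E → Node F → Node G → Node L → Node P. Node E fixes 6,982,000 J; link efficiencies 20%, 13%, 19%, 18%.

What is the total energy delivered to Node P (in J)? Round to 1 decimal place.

Route 1: 628400 × 0.06 × 0.2 × 0.14 × 0.14 = 147.79968 J
Route 2: 6982000 × 0.2 × 0.13 × 0.19 × 0.18 = 6208.3944 J
Total at Node P: 147.79968 + 6208.3944 = 6356.19408 J

6356.2 J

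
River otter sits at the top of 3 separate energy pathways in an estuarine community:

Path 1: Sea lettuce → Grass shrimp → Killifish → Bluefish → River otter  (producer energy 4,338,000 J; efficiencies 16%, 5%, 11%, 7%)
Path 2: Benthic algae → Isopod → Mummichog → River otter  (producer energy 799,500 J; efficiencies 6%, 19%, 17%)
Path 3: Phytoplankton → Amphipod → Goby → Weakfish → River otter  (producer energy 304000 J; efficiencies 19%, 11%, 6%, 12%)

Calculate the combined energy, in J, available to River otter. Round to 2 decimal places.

Path 1: 4338000 × 0.16 × 0.05 × 0.11 × 0.07 = 267.2208 J
Path 2: 799500 × 0.06 × 0.19 × 0.17 = 1549.431 J
Path 3: 304000 × 0.19 × 0.11 × 0.06 × 0.12 = 45.74592 J
Total at River otter: 267.2208 + 1549.431 + 45.74592 = 1862.39772 J

1862.40 J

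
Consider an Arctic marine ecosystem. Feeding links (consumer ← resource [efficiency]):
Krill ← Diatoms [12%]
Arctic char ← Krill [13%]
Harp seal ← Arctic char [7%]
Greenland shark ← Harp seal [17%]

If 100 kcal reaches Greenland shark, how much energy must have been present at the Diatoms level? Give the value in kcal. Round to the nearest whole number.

538677 kcal

Cumulative transfer efficiency: 0.12 × 0.13 × 0.07 × 0.17 = 0.00018564
Diatoms energy = 100 / 0.00018564 = 538677 kcal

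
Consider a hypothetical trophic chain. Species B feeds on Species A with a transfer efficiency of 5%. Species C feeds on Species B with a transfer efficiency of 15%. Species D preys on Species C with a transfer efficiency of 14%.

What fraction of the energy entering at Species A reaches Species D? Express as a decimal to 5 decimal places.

Product of link efficiencies: 0.05 × 0.15 × 0.14 = 0.00105

0.00105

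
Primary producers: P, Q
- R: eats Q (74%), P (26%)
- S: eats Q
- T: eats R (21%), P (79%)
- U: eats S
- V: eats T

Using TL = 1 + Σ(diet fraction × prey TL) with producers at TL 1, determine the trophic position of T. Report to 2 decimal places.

R: 1 + (0.74×1 + 0.26×1) = 2
S: 1 + 1 = 2
T: 1 + (0.21×2 + 0.79×1) = 2.21
U: 1 + 2 = 3
V: 1 + 2.21 = 3.21

2.21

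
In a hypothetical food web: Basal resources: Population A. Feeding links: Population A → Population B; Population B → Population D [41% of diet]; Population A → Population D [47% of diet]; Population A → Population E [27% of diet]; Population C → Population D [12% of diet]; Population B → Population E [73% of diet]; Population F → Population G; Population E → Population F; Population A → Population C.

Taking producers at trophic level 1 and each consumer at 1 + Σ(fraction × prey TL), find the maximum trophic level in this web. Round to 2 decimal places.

4.73

Population B: 1 + 1 = 2
Population C: 1 + 1 = 2
Population D: 1 + (0.41×2 + 0.12×2 + 0.47×1) = 2.53
Population E: 1 + (0.73×2 + 0.27×1) = 2.73
Population F: 1 + 2.73 = 3.73
Population G: 1 + 3.73 = 4.73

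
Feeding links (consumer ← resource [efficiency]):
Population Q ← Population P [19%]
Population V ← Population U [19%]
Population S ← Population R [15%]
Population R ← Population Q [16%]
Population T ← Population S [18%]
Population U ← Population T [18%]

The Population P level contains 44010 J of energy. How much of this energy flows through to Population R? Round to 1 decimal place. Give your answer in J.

1337.9 J

Population Q: 44010 × 0.19 = 8361.9 J
Population R: 8361.9 × 0.16 = 1337.904 J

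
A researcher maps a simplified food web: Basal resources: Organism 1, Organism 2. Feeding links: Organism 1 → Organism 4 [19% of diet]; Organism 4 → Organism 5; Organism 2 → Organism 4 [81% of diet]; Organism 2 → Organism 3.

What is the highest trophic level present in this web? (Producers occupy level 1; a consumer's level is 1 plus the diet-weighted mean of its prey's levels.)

Organism 3: 1 + 1 = 2
Organism 4: 1 + (0.19×1 + 0.81×1) = 2
Organism 5: 1 + 2 = 3

3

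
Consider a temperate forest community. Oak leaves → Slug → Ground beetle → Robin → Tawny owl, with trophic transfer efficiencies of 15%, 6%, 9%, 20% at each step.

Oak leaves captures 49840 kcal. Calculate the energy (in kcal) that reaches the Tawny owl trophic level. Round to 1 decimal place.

Slug: 49840 × 0.15 = 7476 kcal
Ground beetle: 7476 × 0.06 = 448.56 kcal
Robin: 448.56 × 0.09 = 40.3704 kcal
Tawny owl: 40.3704 × 0.2 = 8.07408 kcal

8.1 kcal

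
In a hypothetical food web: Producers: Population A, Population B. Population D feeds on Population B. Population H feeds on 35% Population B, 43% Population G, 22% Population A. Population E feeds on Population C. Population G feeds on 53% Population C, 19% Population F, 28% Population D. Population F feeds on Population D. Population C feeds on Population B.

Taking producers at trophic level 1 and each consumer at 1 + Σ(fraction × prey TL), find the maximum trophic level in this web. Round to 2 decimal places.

3.19

Population C: 1 + 1 = 2
Population D: 1 + 1 = 2
Population E: 1 + 2 = 3
Population F: 1 + 2 = 3
Population G: 1 + (0.53×2 + 0.19×3 + 0.28×2) = 3.19
Population H: 1 + (0.35×1 + 0.43×3.19 + 0.22×1) = 2.9417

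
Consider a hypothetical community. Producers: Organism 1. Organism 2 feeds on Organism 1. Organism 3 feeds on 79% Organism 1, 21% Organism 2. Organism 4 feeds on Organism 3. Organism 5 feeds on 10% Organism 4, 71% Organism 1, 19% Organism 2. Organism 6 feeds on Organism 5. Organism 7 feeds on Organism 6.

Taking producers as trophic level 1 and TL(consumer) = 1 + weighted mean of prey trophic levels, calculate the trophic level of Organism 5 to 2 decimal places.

Organism 2: 1 + 1 = 2
Organism 3: 1 + (0.79×1 + 0.21×2) = 2.21
Organism 4: 1 + 2.21 = 3.21
Organism 5: 1 + (0.1×3.21 + 0.71×1 + 0.19×2) = 2.411
Organism 6: 1 + 2.411 = 3.411
Organism 7: 1 + 3.411 = 4.411

2.41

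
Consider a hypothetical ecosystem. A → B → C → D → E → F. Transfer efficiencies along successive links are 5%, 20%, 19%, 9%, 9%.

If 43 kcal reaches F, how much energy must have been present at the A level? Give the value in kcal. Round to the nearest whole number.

Cumulative transfer efficiency: 0.05 × 0.2 × 0.19 × 0.09 × 0.09 = 0.00001539
A energy = 43 / 0.00001539 = 2794022 kcal

2794022 kcal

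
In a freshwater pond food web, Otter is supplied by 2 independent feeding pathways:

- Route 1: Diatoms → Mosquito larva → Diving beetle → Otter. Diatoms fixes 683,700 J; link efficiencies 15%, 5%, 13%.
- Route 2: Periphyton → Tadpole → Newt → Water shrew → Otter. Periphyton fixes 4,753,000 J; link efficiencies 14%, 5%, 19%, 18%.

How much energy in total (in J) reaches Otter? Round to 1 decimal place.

1804.5 J

Route 1: 683700 × 0.15 × 0.05 × 0.13 = 666.6075 J
Route 2: 4753000 × 0.14 × 0.05 × 0.19 × 0.18 = 1137.8682 J
Total at Otter: 666.6075 + 1137.8682 = 1804.4757 J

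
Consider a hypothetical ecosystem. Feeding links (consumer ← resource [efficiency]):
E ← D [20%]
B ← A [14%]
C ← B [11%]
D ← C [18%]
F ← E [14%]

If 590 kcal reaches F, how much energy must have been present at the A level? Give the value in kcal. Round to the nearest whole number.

Cumulative transfer efficiency: 0.14 × 0.11 × 0.18 × 0.2 × 0.14 = 0.000077616
A energy = 590 / 0.000077616 = 7601525 kcal

7601525 kcal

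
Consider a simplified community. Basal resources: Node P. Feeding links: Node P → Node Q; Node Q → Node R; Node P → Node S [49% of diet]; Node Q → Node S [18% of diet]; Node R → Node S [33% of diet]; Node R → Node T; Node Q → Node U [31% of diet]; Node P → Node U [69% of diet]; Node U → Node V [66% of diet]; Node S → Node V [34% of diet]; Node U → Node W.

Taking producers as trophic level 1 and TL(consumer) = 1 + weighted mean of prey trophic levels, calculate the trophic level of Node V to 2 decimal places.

Node Q: 1 + 1 = 2
Node R: 1 + 2 = 3
Node S: 1 + (0.49×1 + 0.18×2 + 0.33×3) = 2.84
Node T: 1 + 3 = 4
Node U: 1 + (0.31×2 + 0.69×1) = 2.31
Node V: 1 + (0.66×2.31 + 0.34×2.84) = 3.4902
Node W: 1 + 2.31 = 3.31

3.49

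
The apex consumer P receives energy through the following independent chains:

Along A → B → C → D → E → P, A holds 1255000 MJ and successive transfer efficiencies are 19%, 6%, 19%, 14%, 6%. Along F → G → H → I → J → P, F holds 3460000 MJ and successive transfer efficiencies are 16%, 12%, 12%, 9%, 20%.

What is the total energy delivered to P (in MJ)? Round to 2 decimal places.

Via A: 1255000 × 0.19 × 0.06 × 0.19 × 0.14 × 0.06 = 22.833972 MJ
Via F: 3460000 × 0.16 × 0.12 × 0.12 × 0.09 × 0.2 = 143.49312 MJ
Total at P: 22.833972 + 143.49312 = 166.327092 MJ

166.33 MJ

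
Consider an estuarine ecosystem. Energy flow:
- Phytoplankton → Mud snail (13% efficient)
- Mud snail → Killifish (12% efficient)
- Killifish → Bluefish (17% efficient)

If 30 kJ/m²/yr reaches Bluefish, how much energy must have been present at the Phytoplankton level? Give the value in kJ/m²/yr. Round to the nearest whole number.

11312 kJ/m²/yr

Cumulative transfer efficiency: 0.13 × 0.12 × 0.17 = 0.002652
Phytoplankton energy = 30 / 0.002652 = 11312 kJ/m²/yr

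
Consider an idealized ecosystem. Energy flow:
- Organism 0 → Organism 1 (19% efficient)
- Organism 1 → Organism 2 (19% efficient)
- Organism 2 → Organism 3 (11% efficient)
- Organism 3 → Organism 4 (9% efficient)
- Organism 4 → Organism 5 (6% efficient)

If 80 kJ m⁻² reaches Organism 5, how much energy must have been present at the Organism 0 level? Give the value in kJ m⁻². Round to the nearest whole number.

3730752 kJ m⁻²

Cumulative transfer efficiency: 0.19 × 0.19 × 0.11 × 0.09 × 0.06 = 0.0000214434
Organism 0 energy = 80 / 0.0000214434 = 3730752 kJ m⁻²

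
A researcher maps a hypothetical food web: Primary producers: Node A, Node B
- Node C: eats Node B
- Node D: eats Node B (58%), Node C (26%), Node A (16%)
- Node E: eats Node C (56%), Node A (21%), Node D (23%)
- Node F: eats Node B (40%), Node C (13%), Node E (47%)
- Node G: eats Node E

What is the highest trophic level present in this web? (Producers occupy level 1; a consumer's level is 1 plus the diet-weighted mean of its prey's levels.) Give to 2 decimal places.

Node C: 1 + 1 = 2
Node D: 1 + (0.58×1 + 0.26×2 + 0.16×1) = 2.26
Node E: 1 + (0.56×2 + 0.21×1 + 0.23×2.26) = 2.8498
Node F: 1 + (0.4×1 + 0.13×2 + 0.47×2.8498) = 2.999406
Node G: 1 + 2.8498 = 3.8498

3.85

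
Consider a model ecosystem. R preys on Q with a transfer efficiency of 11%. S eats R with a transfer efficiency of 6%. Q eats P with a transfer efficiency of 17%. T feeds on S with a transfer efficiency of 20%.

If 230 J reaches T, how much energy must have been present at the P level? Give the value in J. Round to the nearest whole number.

Cumulative transfer efficiency: 0.17 × 0.11 × 0.06 × 0.2 = 0.0002244
P energy = 230 / 0.0002244 = 1024955 J

1024955 J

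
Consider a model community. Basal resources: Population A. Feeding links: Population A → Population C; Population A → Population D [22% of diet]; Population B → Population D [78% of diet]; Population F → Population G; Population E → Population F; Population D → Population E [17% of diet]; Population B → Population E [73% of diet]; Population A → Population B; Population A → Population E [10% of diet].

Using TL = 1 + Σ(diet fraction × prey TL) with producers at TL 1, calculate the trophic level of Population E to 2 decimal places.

3.03

Population B: 1 + 1 = 2
Population C: 1 + 1 = 2
Population D: 1 + (0.78×2 + 0.22×1) = 2.78
Population E: 1 + (0.1×1 + 0.73×2 + 0.17×2.78) = 3.0326
Population F: 1 + 3.0326 = 4.0326
Population G: 1 + 4.0326 = 5.0326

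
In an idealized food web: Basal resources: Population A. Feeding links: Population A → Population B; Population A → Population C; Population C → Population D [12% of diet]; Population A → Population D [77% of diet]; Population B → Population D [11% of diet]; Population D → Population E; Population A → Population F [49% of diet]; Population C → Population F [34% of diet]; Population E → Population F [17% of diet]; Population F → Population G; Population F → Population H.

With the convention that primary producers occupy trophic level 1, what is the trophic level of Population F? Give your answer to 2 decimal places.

2.72

Population B: 1 + 1 = 2
Population C: 1 + 1 = 2
Population D: 1 + (0.12×2 + 0.77×1 + 0.11×2) = 2.23
Population E: 1 + 2.23 = 3.23
Population F: 1 + (0.49×1 + 0.34×2 + 0.17×3.23) = 2.7191
Population G: 1 + 2.7191 = 3.7191
Population H: 1 + 2.7191 = 3.7191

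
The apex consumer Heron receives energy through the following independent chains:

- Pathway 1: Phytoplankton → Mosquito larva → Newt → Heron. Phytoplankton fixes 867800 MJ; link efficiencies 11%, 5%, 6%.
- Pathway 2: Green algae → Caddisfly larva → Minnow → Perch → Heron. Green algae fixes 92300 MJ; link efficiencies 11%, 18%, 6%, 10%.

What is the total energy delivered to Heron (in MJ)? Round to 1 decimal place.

Pathway 1: 867800 × 0.11 × 0.05 × 0.06 = 286.374 MJ
Pathway 2: 92300 × 0.11 × 0.18 × 0.06 × 0.1 = 10.96524 MJ
Total at Heron: 286.374 + 10.96524 = 297.33924 MJ

297.3 MJ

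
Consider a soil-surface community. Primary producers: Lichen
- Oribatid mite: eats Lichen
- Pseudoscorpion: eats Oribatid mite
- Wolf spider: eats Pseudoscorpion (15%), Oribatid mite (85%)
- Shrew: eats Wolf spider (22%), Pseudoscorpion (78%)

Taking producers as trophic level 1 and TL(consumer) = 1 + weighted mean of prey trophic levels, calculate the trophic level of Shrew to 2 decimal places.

Oribatid mite: 1 + 1 = 2
Pseudoscorpion: 1 + 2 = 3
Wolf spider: 1 + (0.15×3 + 0.85×2) = 3.15
Shrew: 1 + (0.22×3.15 + 0.78×3) = 4.033

4.03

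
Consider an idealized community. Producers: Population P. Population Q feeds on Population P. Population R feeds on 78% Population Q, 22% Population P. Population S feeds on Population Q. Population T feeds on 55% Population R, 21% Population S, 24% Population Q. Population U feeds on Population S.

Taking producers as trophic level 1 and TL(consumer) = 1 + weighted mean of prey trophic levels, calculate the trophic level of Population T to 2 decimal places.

3.64

Population Q: 1 + 1 = 2
Population R: 1 + (0.78×2 + 0.22×1) = 2.78
Population S: 1 + 2 = 3
Population T: 1 + (0.55×2.78 + 0.21×3 + 0.24×2) = 3.639
Population U: 1 + 3 = 4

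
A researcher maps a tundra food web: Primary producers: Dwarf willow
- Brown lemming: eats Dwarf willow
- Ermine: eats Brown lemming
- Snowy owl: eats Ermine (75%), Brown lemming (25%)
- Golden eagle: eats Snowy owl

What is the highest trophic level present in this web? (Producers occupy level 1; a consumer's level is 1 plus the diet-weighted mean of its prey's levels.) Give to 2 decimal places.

4.75

Brown lemming: 1 + 1 = 2
Ermine: 1 + 2 = 3
Snowy owl: 1 + (0.75×3 + 0.25×2) = 3.75
Golden eagle: 1 + 3.75 = 4.75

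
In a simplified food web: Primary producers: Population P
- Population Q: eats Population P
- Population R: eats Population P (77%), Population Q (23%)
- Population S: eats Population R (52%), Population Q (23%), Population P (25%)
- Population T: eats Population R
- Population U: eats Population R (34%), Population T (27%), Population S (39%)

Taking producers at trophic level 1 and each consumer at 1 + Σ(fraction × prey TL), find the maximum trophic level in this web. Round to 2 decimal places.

Population Q: 1 + 1 = 2
Population R: 1 + (0.77×1 + 0.23×2) = 2.23
Population S: 1 + (0.52×2.23 + 0.23×2 + 0.25×1) = 2.8696
Population T: 1 + 2.23 = 3.23
Population U: 1 + (0.34×2.23 + 0.27×3.23 + 0.39×2.8696) = 3.749444

3.75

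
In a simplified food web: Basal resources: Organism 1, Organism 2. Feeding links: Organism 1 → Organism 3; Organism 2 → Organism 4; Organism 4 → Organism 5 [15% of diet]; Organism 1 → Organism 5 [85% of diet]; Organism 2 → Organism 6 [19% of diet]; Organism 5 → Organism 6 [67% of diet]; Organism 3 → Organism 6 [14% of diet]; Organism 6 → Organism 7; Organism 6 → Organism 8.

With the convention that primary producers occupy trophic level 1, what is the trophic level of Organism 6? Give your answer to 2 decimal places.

Organism 3: 1 + 1 = 2
Organism 4: 1 + 1 = 2
Organism 5: 1 + (0.15×2 + 0.85×1) = 2.15
Organism 6: 1 + (0.19×1 + 0.67×2.15 + 0.14×2) = 2.9105
Organism 7: 1 + 2.9105 = 3.9105
Organism 8: 1 + 2.9105 = 3.9105

2.91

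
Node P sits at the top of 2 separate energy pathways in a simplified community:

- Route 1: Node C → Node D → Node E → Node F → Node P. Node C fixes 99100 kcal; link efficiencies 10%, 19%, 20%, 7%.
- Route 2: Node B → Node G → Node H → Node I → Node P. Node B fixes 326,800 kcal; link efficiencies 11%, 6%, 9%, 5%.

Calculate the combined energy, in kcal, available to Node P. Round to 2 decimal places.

Route 1: 99100 × 0.1 × 0.19 × 0.2 × 0.07 = 26.3606 kcal
Route 2: 326800 × 0.11 × 0.06 × 0.09 × 0.05 = 9.70596 kcal
Total at Node P: 26.3606 + 9.70596 = 36.06656 kcal

36.07 kcal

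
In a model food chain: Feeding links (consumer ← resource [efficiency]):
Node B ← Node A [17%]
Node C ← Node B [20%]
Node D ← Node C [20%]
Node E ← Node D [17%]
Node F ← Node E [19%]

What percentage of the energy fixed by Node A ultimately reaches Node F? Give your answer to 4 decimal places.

Product of link efficiencies: 0.17 × 0.2 × 0.2 × 0.17 × 0.19 = 0.00021964
As a percentage: 0.00021964 × 100 = 0.0220%

0.0220%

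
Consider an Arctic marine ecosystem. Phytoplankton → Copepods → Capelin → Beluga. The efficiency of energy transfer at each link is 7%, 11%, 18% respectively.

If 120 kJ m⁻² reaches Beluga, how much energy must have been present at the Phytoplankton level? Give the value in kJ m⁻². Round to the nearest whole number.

Cumulative transfer efficiency: 0.07 × 0.11 × 0.18 = 0.001386
Phytoplankton energy = 120 / 0.001386 = 86580 kJ m⁻²

86580 kJ m⁻²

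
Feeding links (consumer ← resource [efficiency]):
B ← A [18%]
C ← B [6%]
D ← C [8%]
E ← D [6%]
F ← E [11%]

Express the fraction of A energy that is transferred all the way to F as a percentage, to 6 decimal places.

Product of link efficiencies: 0.18 × 0.06 × 0.08 × 0.06 × 0.11 = 0.0000057024
As a percentage: 0.0000057024 × 100 = 0.000570%

0.000570%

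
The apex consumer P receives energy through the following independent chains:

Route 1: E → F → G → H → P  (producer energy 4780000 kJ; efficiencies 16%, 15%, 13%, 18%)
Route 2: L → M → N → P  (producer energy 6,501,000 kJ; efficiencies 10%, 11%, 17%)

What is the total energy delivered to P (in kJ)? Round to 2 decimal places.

Route 1: 4780000 × 0.16 × 0.15 × 0.13 × 0.18 = 2684.448 kJ
Route 2: 6501000 × 0.1 × 0.11 × 0.17 = 12156.87 kJ
Total at P: 2684.448 + 12156.87 = 14841.318 kJ

14841.32 kJ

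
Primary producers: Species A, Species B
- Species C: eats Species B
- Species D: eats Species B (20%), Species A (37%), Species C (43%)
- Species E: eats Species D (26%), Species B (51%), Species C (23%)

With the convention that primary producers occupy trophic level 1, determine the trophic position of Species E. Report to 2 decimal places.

2.60

Species C: 1 + 1 = 2
Species D: 1 + (0.2×1 + 0.37×1 + 0.43×2) = 2.43
Species E: 1 + (0.26×2.43 + 0.51×1 + 0.23×2) = 2.6018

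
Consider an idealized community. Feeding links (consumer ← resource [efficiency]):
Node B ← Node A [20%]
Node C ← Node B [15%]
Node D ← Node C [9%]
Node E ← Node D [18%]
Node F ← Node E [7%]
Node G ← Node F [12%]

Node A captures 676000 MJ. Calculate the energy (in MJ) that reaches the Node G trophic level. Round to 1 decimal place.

2.8 MJ

Node B: 676000 × 0.2 = 135200 MJ
Node C: 135200 × 0.15 = 20280 MJ
Node D: 20280 × 0.09 = 1825.2 MJ
Node E: 1825.2 × 0.18 = 328.536 MJ
Node F: 328.536 × 0.07 = 22.99752 MJ
Node G: 22.99752 × 0.12 = 2.7597024 MJ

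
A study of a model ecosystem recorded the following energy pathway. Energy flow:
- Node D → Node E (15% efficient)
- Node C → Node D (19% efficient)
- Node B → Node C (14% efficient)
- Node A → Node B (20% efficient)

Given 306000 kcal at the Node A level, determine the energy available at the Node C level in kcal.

Node B: 306000 × 0.2 = 61200 kcal
Node C: 61200 × 0.14 = 8568 kcal

8568 kcal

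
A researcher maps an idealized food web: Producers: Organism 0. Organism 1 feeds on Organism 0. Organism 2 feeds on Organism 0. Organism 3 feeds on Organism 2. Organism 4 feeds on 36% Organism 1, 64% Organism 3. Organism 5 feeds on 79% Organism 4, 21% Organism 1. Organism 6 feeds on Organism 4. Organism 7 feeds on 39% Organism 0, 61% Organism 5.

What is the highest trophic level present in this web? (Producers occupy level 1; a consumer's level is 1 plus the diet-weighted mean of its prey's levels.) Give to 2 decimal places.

Organism 1: 1 + 1 = 2
Organism 2: 1 + 1 = 2
Organism 3: 1 + 2 = 3
Organism 4: 1 + (0.36×2 + 0.64×3) = 3.64
Organism 5: 1 + (0.79×3.64 + 0.21×2) = 4.2956
Organism 6: 1 + 3.64 = 4.64
Organism 7: 1 + (0.39×1 + 0.61×4.2956) = 4.010316

4.64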